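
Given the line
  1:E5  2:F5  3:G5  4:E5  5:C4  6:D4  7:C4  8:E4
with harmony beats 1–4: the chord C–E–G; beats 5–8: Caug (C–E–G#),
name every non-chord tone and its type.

F5 (beat 2) — passing tone; D4 (beat 6) — neighbor tone.

The harmony at that moment is C major triad (C, E, G); F5 is not a chord tone.
It is approached by step up from E5 and left by step up to G5.
Step in, step out in the same direction — a passing tone.
The harmony at that moment is C augmented triad (C, E, G#); D4 is not a chord tone.
It is approached by step up from C4 and left by step down to C4.
Step away and step back to the same note — a neighbor tone (upper neighbor).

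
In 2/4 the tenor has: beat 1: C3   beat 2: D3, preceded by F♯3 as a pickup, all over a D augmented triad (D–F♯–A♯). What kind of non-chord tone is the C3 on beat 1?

The harmony at that moment is D augmented triad (D, F♯, A♯); C3 is not a chord tone.
It is approached by leap down from F♯3 and left by step up to D3.
Leap in, step out, metrically accented — an appoggiatura.

Appoggiatura.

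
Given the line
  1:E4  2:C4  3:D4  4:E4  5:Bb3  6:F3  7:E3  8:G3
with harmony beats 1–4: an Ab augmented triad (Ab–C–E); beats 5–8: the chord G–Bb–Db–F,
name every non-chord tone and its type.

D4 (beat 3) — passing tone; E3 (beat 7) — escape tone.

The harmony at that moment is Ab augmented triad (Ab, C, E); D4 is not a chord tone.
It is approached by step up from C4 and left by step up to E4.
Step in, step out in the same direction — a passing tone.
The harmony at that moment is G half-diminished seventh chord (G, Bb, Db, F); E3 is not a chord tone.
It is approached by step down from F3 and left by leap up to G3.
Step in, leap out — an escape tone.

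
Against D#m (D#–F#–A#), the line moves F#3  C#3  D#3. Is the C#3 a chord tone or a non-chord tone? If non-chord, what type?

The harmony at that moment is D# minor triad (D#, F#, A#); C#3 is not a chord tone.
It is approached by leap down from F#3 and left by step up to D#3.
Leap in, step out — an appoggiatura.

Non-chord tone — an appoggiatura.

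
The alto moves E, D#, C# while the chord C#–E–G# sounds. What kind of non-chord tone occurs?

D# is a passing tone.

The harmony at that moment is C# minor triad (C#, E, G#); D# is not a chord tone.
It is approached by step down from E and left by step down to C#.
Step in, step out in the same direction — a passing tone.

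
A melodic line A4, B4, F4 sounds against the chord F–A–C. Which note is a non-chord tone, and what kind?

B4 is an escape tone.

The harmony at that moment is F major triad (F, A, C); B4 is not a chord tone.
It is approached by step up from A4 and left by leap down to F4.
Step in, leap out — an escape tone.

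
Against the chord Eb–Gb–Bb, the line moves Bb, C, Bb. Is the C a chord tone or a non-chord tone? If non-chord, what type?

The harmony at that moment is Eb minor triad (Eb, Gb, Bb); C is not a chord tone.
It is approached by step up from Bb and left by step down to Bb.
Step away and step back to the same note — a neighbor tone (upper neighbor).

Non-chord tone — a neighbor tone.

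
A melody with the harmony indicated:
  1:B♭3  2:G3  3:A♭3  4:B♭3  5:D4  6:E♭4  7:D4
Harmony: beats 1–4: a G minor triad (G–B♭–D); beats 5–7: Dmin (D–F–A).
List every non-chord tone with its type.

The harmony at that moment is G minor triad (G, B♭, D); A♭3 is not a chord tone.
It is approached by step up from G3 and left by step up to B♭3.
Step in, step out in the same direction — a passing tone.
The harmony at that moment is D minor triad (D, F, A); E♭4 is not a chord tone.
It is approached by step up from D4 and left by step down to D4.
Step away and step back to the same note — a neighbor tone (upper neighbor).

A♭3 (beat 3) — passing tone; E♭4 (beat 6) — neighbor tone.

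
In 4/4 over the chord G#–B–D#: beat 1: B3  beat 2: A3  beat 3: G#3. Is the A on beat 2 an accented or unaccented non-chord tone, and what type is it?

The harmony at that moment is G# minor triad (G#, B, D#); A3 is not a chord tone.
It is approached by step down from B3 and left by step down to G#3.
Step in, step out in the same direction — a passing tone.
It falls on a weak beat, so it is unaccented.

Unaccented passing tone.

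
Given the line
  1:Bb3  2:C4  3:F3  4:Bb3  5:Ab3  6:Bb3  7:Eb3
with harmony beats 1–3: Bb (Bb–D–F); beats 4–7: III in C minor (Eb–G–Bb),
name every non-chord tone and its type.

C4 (beat 2) — escape tone; Ab3 (beat 5) — neighbor tone.

The harmony at that moment is Bb major triad (Bb, D, F); C4 is not a chord tone.
It is approached by step up from Bb3 and left by leap down to F3.
Step in, leap out — an escape tone.
The harmony at that moment is Eb major triad (Eb, G, Bb); Ab3 is not a chord tone.
It is approached by step down from Bb3 and left by step up to Bb3.
Step away and step back to the same note — a neighbor tone (lower neighbor).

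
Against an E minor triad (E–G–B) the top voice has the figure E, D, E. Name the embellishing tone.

The harmony at that moment is E minor triad (E, G, B); D is not a chord tone.
It is approached by step down from E and left by step up to E.
Step away and step back to the same note — a neighbor tone (lower neighbor).

D is a neighbor tone.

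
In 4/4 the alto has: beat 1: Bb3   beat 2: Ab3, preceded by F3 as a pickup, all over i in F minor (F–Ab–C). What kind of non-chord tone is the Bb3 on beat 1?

The harmony at that moment is F minor triad (F, Ab, C); Bb3 is not a chord tone.
It is approached by leap up from F3 and left by step down to Ab3.
Leap in, step out, metrically accented — an appoggiatura.

Appoggiatura.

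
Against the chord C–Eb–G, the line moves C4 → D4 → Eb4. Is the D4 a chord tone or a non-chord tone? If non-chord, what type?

Non-chord tone — a passing tone.

The harmony at that moment is C minor triad (C, Eb, G); D4 is not a chord tone.
It is approached by step up from C4 and left by step up to Eb4.
Step in, step out in the same direction — a passing tone.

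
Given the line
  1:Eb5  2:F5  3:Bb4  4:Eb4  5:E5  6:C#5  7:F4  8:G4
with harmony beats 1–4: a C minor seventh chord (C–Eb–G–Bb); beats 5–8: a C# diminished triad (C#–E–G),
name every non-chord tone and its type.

F5 (beat 2) — escape tone; F4 (beat 7) — appoggiatura.

The harmony at that moment is C minor seventh chord (C, Eb, G, Bb); F5 is not a chord tone.
It is approached by step up from Eb5 and left by leap down to Bb4.
Step in, leap out — an escape tone.
The harmony at that moment is C# diminished triad (C#, E, G); F4 is not a chord tone.
It is approached by leap down from C#5 and left by step up to G4.
Leap in, step out — an appoggiatura.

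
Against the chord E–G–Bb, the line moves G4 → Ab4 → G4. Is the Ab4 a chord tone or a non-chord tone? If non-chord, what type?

Non-chord tone — a neighbor tone.

The harmony at that moment is E diminished triad (E, G, Bb); Ab4 is not a chord tone.
It is approached by step up from G4 and left by step down to G4.
Step away and step back to the same note — a neighbor tone (upper neighbor).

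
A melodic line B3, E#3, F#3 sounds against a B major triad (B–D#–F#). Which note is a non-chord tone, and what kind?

E#3 is an appoggiatura.

The harmony at that moment is B major triad (B, D#, F#); E#3 is not a chord tone.
It is approached by leap down from B3 and left by step up to F#3.
Leap in, step out — an appoggiatura.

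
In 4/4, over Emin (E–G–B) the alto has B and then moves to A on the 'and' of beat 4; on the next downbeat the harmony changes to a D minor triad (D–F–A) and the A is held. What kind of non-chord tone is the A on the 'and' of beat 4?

The harmony at that moment is E minor triad (E, G, B); A is not a chord tone.
It is approached by step down from B and then sustained as the same pitch into the next harmony.
Arriving early and becoming a chord tone when the harmony changes — an anticipation.

Anticipation.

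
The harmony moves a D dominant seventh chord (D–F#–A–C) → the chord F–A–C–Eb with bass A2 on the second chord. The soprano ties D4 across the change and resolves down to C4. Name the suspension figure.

4–3 suspension.

At the second chord the bass is A2. The suspended D4 lies a fourth above the bass; after resolving down by step to C4, the interval above the bass becomes a third.
Suspension figures are named by those two intervals: 4–3.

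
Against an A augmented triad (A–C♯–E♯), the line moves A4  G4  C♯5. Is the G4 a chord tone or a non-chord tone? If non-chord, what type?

The harmony at that moment is A augmented triad (A, C♯, E♯); G4 is not a chord tone.
It is approached by step down from A4 and left by leap up to C♯5.
Step in, leap out — an escape tone.

Non-chord tone — an escape tone.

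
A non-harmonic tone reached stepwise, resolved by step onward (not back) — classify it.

Approach: by step. Departure: by step, continuing in the same direction.
Stepwise on both sides with no change of direction means the note fills in the space between two different chord tones — a passing tone. (Had it turned back to its starting note it would be a neighbor tone instead.)

Passing tone.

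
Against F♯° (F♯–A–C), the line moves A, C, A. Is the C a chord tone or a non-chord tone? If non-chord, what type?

F# diminished triad contains F♯, A, C; C is the fifth, so it is a chord tone.

Chord tone (the fifth of F# diminished triad).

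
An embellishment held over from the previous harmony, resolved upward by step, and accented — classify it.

Retardation.

Approach: by preparation — the pitch is first a chord tone, then held (tied or repeated) while the harmony changes under it. Departure: up by step. Metric position: strong.
A prepared dissonance that resolves upward by step — a retardation. (The same figure resolving downward would be a suspension.)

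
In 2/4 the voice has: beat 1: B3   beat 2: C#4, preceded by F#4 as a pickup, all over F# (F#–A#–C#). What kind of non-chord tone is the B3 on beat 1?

The harmony at that moment is F# major triad (F#, A#, C#); B3 is not a chord tone.
It is approached by leap down from F#4 and left by step up to C#4.
Leap in, step out, metrically accented — an appoggiatura.

Appoggiatura.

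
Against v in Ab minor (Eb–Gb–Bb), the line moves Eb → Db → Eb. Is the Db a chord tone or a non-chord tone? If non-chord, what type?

The harmony at that moment is Eb minor triad (Eb, Gb, Bb); Db is not a chord tone.
It is approached by step down from Eb and left by step up to Eb.
Step away and step back to the same note — a neighbor tone (lower neighbor).

Non-chord tone — a neighbor tone.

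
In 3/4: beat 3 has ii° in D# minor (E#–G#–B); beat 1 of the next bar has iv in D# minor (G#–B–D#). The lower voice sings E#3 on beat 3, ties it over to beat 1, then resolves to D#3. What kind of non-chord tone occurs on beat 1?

Suspension.

The harmony at that moment is G# minor triad (G#, B, D#); E#3 is not a chord tone.
It is held over (the same pitch as the preceding E#3) and left by step down to D#3.
Held over from the previous chord and resolving down by step — a suspension.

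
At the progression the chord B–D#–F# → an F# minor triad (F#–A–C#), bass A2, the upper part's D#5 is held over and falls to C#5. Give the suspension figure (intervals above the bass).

At the second chord the bass is A2. The suspended D#5 lies a fourth above the bass; after resolving down by step to C#5, the interval above the bass becomes a third.
Suspension figures are named by those two intervals: 4–3.

4–3 suspension.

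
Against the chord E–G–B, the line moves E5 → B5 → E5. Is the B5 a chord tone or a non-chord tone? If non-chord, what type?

Chord tone (the fifth of E minor triad).

E minor triad contains E, G, B; B is the fifth, so it is a chord tone.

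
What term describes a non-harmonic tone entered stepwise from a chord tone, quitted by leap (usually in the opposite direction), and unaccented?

Escape tone.

Approach: by step. Departure: by leap. Metric position: weak.
Step in, leap out, from a weak position — an escape tone (échappée). (It is the mirror image of the appoggiatura, which leaps in and steps out on a strong beat.)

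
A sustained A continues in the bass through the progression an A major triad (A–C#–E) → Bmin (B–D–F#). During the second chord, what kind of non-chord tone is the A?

The harmony at that moment is B minor triad (B, D, F#); A is not a chord tone.
It is held over (the same pitch as the preceding A) and then sustained as the same pitch into the next harmony.
Sustained through a change of harmony — a pedal tone.

Pedal tone (pedal point).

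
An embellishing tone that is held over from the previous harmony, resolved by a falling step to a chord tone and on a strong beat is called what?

Approach: by preparation — the pitch is first a chord tone, then held (tied or repeated) while the harmony changes under it. Departure: down by step. Metric position: strong.
A prepared dissonance that resolves downward by step — a suspension. (The same figure resolving upward would be a retardation.)

Suspension.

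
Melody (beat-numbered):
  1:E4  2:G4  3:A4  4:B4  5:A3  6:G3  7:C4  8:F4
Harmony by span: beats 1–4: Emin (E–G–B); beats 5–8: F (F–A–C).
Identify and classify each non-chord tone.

A4 (beat 3) — passing tone; G3 (beat 6) — escape tone.

The harmony at that moment is E minor triad (E, G, B); A4 is not a chord tone.
It is approached by step up from G4 and left by step up to B4.
Step in, step out in the same direction — a passing tone.
The harmony at that moment is F major triad (F, A, C); G3 is not a chord tone.
It is approached by step down from A3 and left by leap up to C4.
Step in, leap out — an escape tone.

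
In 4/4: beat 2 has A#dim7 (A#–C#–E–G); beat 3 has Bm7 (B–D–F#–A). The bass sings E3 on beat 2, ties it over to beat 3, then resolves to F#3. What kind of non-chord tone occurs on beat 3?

The harmony at that moment is B minor seventh chord (B, D, F#, A); E3 is not a chord tone.
It is held over (the same pitch as the preceding E3) and left by step up to F#3.
Held over from the previous chord and resolving up by step — a retardation.

Retardation.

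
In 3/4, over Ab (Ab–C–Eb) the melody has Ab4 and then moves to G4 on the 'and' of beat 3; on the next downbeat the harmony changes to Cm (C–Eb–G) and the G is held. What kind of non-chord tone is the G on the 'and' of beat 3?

Anticipation.

The harmony at that moment is Ab major triad (Ab, C, Eb); G4 is not a chord tone.
It is approached by step down from Ab4 and then sustained as the same pitch into the next harmony.
Arriving early and becoming a chord tone when the harmony changes — an anticipation.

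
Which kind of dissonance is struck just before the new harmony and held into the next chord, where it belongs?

Approach: ahead of the chord change (typically by step), so it is dissonant against the current harmony. Departure: none — the same pitch is restated or held and is a chord tone of the new harmony.
Dissonant first, consonant once the harmony catches up: the note simply arrives early — an anticipation. (The reverse timing, consonant first and dissonant after the change, would be a suspension or retardation.)

Anticipation.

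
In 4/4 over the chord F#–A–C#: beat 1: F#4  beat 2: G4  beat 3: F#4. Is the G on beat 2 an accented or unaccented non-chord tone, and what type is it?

Unaccented neighbor tone.

The harmony at that moment is F# minor triad (F#, A, C#); G4 is not a chord tone.
It is approached by step up from F#4 and left by step down to F#4.
Step away and step back to the same note — a neighbor tone (upper neighbor).
It falls on a weak beat, so it is unaccented.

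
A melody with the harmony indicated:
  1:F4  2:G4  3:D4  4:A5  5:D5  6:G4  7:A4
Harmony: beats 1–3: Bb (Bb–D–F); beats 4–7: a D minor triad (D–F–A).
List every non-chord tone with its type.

The harmony at that moment is Bb major triad (Bb, D, F); G4 is not a chord tone.
It is approached by step up from F4 and left by leap down to D4.
Step in, leap out — an escape tone.
The harmony at that moment is D minor triad (D, F, A); G4 is not a chord tone.
It is approached by leap down from D5 and left by step up to A4.
Leap in, step out — an appoggiatura.

G4 (beat 2) — escape tone; G4 (beat 6) — appoggiatura.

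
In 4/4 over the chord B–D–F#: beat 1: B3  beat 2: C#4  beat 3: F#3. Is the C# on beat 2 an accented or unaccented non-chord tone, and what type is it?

The harmony at that moment is B minor triad (B, D, F#); C#4 is not a chord tone.
It is approached by step up from B3 and left by leap down to F#3.
Step in, leap out — an escape tone.
It falls on a weak beat, so it is unaccented.

Unaccented escape tone.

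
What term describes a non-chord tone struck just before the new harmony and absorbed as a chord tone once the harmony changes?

Anticipation.

Approach: ahead of the chord change (typically by step), so it is dissonant against the current harmony. Departure: none — the same pitch is restated or held and is a chord tone of the new harmony.
Dissonant first, consonant once the harmony catches up: the note simply arrives early — an anticipation. (The reverse timing, consonant first and dissonant after the change, would be a suspension or retardation.)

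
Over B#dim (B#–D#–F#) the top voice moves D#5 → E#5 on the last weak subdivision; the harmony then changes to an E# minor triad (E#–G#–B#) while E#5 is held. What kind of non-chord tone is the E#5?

E#5 is an anticipation.

The harmony at that moment is B# diminished triad (B#, D#, F#); E#5 is not a chord tone.
It is approached by step up from D#5 and then sustained as the same pitch into the next harmony.
Arriving early and becoming a chord tone when the harmony changes — an anticipation.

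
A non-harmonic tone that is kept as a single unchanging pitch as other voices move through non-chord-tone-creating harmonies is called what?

Pedal tone.

Approach: none. Departure: none — a single pitch is sustained while the chords change around it, passing through harmonies that do not contain it.
No melodic motion at all; the dissonance is created entirely by the moving harmonies against the stationary note — a pedal tone (pedal point).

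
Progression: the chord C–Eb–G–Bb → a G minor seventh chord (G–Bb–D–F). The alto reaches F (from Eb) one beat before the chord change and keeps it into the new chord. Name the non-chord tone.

The harmony at that moment is C minor seventh chord (C, Eb, G, Bb); F is not a chord tone.
It is approached by step up from Eb and then sustained as the same pitch into the next harmony.
Arriving early and becoming a chord tone when the harmony changes — an anticipation.

F is an anticipation.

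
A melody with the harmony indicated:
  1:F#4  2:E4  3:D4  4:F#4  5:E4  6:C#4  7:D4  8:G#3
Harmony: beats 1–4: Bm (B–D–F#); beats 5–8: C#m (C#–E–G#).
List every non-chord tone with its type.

E4 (beat 2) — passing tone; D4 (beat 7) — escape tone.

The harmony at that moment is B minor triad (B, D, F#); E4 is not a chord tone.
It is approached by step down from F#4 and left by step down to D4.
Step in, step out in the same direction — a passing tone.
The harmony at that moment is C# minor triad (C#, E, G#); D4 is not a chord tone.
It is approached by step up from C#4 and left by leap down to G#3.
Step in, leap out — an escape tone.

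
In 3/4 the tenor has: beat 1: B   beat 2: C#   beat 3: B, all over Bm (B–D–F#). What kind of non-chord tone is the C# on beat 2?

Upper neighbor tone.

The harmony at that moment is B minor triad (B, D, F#); C# is not a chord tone.
It is approached by step up from B and left by step down to B.
Step away and step back to the same note — a neighbor tone (upper neighbor).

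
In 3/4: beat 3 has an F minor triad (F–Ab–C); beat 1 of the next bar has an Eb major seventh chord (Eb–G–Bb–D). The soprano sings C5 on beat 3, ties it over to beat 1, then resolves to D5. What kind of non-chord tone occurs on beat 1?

The harmony at that moment is Eb major seventh chord (Eb, G, Bb, D); C5 is not a chord tone.
It is held over (the same pitch as the preceding C5) and left by step up to D5.
Held over from the previous chord and resolving up by step — a retardation.

Retardation.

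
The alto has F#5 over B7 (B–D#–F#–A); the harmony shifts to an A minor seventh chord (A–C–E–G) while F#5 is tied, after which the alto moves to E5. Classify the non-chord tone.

F#5 is a suspension.

The harmony at that moment is A minor seventh chord (A, C, E, G); F#5 is not a chord tone.
It is held over (the same pitch as the preceding F#5) and left by step down to E5.
Held over from the previous chord and resolving down by step — a suspension.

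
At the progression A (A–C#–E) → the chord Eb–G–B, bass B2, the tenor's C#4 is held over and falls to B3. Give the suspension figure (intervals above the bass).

9–8 suspension.

At the second chord the bass is B2. The suspended C#4 lies a ninth above the bass; after resolving down by step to B3, the interval above the bass becomes an octave.
Suspension figures are named by those two intervals: 9–8.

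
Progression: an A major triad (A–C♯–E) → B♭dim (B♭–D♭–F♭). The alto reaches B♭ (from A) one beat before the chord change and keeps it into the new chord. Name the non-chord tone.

B♭ is an anticipation.

The harmony at that moment is A major triad (A, C♯, E); B♭ is not a chord tone.
It is approached by step up from A and then sustained as the same pitch into the next harmony.
Arriving early and becoming a chord tone when the harmony changes — an anticipation.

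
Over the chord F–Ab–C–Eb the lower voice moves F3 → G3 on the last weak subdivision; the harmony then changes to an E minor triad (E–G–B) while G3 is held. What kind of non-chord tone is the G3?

The harmony at that moment is F minor seventh chord (F, Ab, C, Eb); G3 is not a chord tone.
It is approached by step up from F3 and then sustained as the same pitch into the next harmony.
Arriving early and becoming a chord tone when the harmony changes — an anticipation.

G3 is an anticipation.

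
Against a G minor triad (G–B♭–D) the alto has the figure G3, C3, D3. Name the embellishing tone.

C3 is an appoggiatura.

The harmony at that moment is G minor triad (G, B♭, D); C3 is not a chord tone.
It is approached by leap down from G3 and left by step up to D3.
Leap in, step out — an appoggiatura.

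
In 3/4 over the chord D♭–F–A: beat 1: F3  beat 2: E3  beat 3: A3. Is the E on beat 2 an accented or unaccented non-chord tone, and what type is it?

Unaccented escape tone.

The harmony at that moment is D♭ augmented triad (D♭, F, A); E3 is not a chord tone.
It is approached by step down from F3 and left by leap up to A3.
Step in, leap out — an escape tone.
It falls on a weak beat, so it is unaccented.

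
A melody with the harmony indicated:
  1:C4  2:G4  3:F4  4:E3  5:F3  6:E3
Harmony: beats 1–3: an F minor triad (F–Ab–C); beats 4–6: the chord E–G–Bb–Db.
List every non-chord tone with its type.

G4 (beat 2) — appoggiatura; F3 (beat 5) — neighbor tone.

The harmony at that moment is F minor triad (F, Ab, C); G4 is not a chord tone.
It is approached by leap up from C4 and left by step down to F4.
Leap in, step out — an appoggiatura.
The harmony at that moment is E diminished seventh chord (E, G, Bb, Db); F3 is not a chord tone.
It is approached by step up from E3 and left by step down to E3.
Step away and step back to the same note — a neighbor tone (upper neighbor).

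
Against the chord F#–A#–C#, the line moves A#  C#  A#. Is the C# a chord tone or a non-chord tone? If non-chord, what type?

F# major triad contains F#, A#, C#; C# is the fifth, so it is a chord tone.

Chord tone (the fifth of F# major triad).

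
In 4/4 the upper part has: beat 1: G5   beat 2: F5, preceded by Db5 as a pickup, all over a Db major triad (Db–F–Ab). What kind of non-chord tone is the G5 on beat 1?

Appoggiatura.

The harmony at that moment is Db major triad (Db, F, Ab); G5 is not a chord tone.
It is approached by leap up from Db5 and left by step down to F5.
Leap in, step out, metrically accented — an appoggiatura.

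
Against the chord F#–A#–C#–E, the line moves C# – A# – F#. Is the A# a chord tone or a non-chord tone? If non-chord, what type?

Chord tone (the third of F# dominant seventh chord).

F# dominant seventh chord contains F#, A#, C#, E; A# is the third, so it is a chord tone.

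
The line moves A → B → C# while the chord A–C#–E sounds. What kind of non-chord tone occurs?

B is a passing tone.

The harmony at that moment is A major triad (A, C#, E); B is not a chord tone.
It is approached by step up from A and left by step up to C#.
Step in, step out in the same direction — a passing tone.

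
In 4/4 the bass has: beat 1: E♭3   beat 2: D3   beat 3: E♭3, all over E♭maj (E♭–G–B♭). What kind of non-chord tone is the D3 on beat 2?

Lower neighbor tone.

The harmony at that moment is E♭ major triad (E♭, G, B♭); D3 is not a chord tone.
It is approached by step down from E♭3 and left by step up to E♭3.
Step away and step back to the same note — a neighbor tone (lower neighbor).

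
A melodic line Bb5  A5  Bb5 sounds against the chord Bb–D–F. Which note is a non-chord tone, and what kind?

A5 is a neighbor tone.

The harmony at that moment is Bb major triad (Bb, D, F); A5 is not a chord tone.
It is approached by step down from Bb5 and left by step up to Bb5.
Step away and step back to the same note — a neighbor tone (lower neighbor).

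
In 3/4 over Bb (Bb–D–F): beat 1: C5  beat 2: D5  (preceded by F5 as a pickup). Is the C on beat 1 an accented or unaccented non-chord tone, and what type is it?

The harmony at that moment is Bb major triad (Bb, D, F); C5 is not a chord tone.
It is approached by leap down from F5 and left by step up to D5.
Leap in, step out — an appoggiatura.
It falls on the downbeat, so it is accented.

Accented appoggiatura.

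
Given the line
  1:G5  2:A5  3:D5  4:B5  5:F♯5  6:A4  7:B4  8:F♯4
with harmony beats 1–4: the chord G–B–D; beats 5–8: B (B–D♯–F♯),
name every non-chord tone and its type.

The harmony at that moment is G major triad (G, B, D); A5 is not a chord tone.
It is approached by step up from G5 and left by leap down to D5.
Step in, leap out — an escape tone.
The harmony at that moment is B major triad (B, D♯, F♯); A4 is not a chord tone.
It is approached by leap down from F♯5 and left by step up to B4.
Leap in, step out — an appoggiatura.

A5 (beat 2) — escape tone; A4 (beat 6) — appoggiatura.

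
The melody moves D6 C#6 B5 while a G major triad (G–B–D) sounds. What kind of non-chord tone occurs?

C#6 is a passing tone.

The harmony at that moment is G major triad (G, B, D); C#6 is not a chord tone.
It is approached by step down from D6 and left by step down to B5.
Step in, step out in the same direction — a passing tone.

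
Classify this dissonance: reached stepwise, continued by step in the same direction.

Approach: by step. Departure: by step, continuing in the same direction.
Stepwise on both sides with no change of direction means the note fills in the space between two different chord tones — a passing tone. (Had it turned back to its starting note it would be a neighbor tone instead.)

Passing tone.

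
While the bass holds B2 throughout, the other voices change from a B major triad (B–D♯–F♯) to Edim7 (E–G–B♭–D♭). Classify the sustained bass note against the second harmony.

The harmony at that moment is E diminished seventh chord (E, G, B♭, D♭); B2 is not a chord tone.
It is held over (the same pitch as the preceding B2) and then sustained as the same pitch into the next harmony.
Sustained through a change of harmony — a pedal tone.

Pedal tone (pedal point).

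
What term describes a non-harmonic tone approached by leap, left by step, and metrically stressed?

Approach: by leap. Departure: by step. Metric position: strong.
Leap in, step out, in a metrically strong position — an appoggiatura. (It is the mirror image of the escape tone, which steps in and leaps out from a weak position.)

Appoggiatura.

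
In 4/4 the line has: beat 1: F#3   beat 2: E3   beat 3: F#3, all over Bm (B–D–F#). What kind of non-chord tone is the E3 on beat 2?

The harmony at that moment is B minor triad (B, D, F#); E3 is not a chord tone.
It is approached by step down from F#3 and left by step up to F#3.
Step away and step back to the same note — a neighbor tone (lower neighbor).

Lower neighbor tone.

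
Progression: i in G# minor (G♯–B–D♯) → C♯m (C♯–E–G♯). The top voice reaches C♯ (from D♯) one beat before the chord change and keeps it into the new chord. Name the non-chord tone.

C♯ is an anticipation.

The harmony at that moment is G♯ minor triad (G♯, B, D♯); C♯ is not a chord tone.
It is approached by step down from D♯ and then sustained as the same pitch into the next harmony.
Arriving early and becoming a chord tone when the harmony changes — an anticipation.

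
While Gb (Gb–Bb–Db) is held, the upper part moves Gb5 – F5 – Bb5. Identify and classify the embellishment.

The harmony at that moment is Gb major triad (Gb, Bb, Db); F5 is not a chord tone.
It is approached by step down from Gb5 and left by leap up to Bb5.
Step in, leap out — an escape tone.

F5 is an escape tone.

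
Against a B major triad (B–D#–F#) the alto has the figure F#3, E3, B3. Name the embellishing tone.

The harmony at that moment is B major triad (B, D#, F#); E3 is not a chord tone.
It is approached by step down from F#3 and left by leap up to B3.
Step in, leap out — an escape tone.

E3 is an escape tone.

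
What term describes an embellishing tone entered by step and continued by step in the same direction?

Passing tone.

Approach: by step. Departure: by step, continuing in the same direction.
Stepwise on both sides with no change of direction means the note fills in the space between two different chord tones — a passing tone. (Had it turned back to its starting note it would be a neighbor tone instead.)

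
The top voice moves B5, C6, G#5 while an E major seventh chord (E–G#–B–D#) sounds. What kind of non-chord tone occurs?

C6 is an escape tone.

The harmony at that moment is E major seventh chord (E, G#, B, D#); C6 is not a chord tone.
It is approached by step up from B5 and left by leap down to G#5.
Step in, leap out — an escape tone.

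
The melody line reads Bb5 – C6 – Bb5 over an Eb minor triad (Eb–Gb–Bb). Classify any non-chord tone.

The harmony at that moment is Eb minor triad (Eb, Gb, Bb); C6 is not a chord tone.
It is approached by step up from Bb5 and left by step down to Bb5.
Step away and step back to the same note — a neighbor tone (upper neighbor).

C6 is a neighbor tone.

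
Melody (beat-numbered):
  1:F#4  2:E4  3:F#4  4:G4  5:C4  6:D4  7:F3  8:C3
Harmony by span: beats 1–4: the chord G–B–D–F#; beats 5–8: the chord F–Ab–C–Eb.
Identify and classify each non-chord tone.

The harmony at that moment is G major seventh chord (G, B, D, F#); E4 is not a chord tone.
It is approached by step down from F#4 and left by step up to F#4.
Step away and step back to the same note — a neighbor tone (lower neighbor).
The harmony at that moment is F minor seventh chord (F, Ab, C, Eb); D4 is not a chord tone.
It is approached by step up from C4 and left by leap down to F3.
Step in, leap out — an escape tone.

E4 (beat 2) — neighbor tone; D4 (beat 6) — escape tone.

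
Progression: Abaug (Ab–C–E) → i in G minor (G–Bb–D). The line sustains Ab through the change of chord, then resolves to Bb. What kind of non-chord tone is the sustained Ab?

The harmony at that moment is G minor triad (G, Bb, D); Ab is not a chord tone.
It is held over (the same pitch as the preceding Ab) and left by step up to Bb.
Held over from the previous chord and resolving up by step — a retardation.

Ab is a retardation.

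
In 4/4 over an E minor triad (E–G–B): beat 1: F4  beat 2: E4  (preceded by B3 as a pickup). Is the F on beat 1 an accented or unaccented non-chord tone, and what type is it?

The harmony at that moment is E minor triad (E, G, B); F4 is not a chord tone.
It is approached by leap up from B3 and left by step down to E4.
Leap in, step out — an appoggiatura.
It falls on the downbeat, so it is accented.

Accented appoggiatura.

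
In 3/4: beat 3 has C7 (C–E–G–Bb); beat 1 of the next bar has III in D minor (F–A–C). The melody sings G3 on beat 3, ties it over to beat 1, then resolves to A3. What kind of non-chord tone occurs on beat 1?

The harmony at that moment is F major triad (F, A, C); G3 is not a chord tone.
It is held over (the same pitch as the preceding G3) and left by step up to A3.
Held over from the previous chord and resolving up by step — a retardation.

Retardation.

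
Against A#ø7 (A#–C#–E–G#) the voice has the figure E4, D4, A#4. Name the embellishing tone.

D4 is an escape tone.

The harmony at that moment is A# half-diminished seventh chord (A#, C#, E, G#); D4 is not a chord tone.
It is approached by step down from E4 and left by leap up to A#4.
Step in, leap out — an escape tone.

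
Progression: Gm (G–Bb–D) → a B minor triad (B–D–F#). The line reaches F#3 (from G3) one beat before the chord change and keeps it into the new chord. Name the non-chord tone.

The harmony at that moment is G minor triad (G, Bb, D); F#3 is not a chord tone.
It is approached by step down from G3 and then sustained as the same pitch into the next harmony.
Arriving early and becoming a chord tone when the harmony changes — an anticipation.

F#3 is an anticipation.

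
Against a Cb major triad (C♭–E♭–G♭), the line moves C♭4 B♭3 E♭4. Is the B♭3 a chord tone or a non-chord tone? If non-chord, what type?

The harmony at that moment is C♭ major triad (C♭, E♭, G♭); B♭3 is not a chord tone.
It is approached by step down from C♭4 and left by leap up to E♭4.
Step in, leap out — an escape tone.

Non-chord tone — an escape tone.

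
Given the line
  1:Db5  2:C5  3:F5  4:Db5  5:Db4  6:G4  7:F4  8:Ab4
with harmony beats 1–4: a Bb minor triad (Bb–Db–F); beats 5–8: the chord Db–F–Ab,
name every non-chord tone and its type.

C5 (beat 2) — escape tone; G4 (beat 6) — appoggiatura.

The harmony at that moment is Bb minor triad (Bb, Db, F); C5 is not a chord tone.
It is approached by step down from Db5 and left by leap up to F5.
Step in, leap out — an escape tone.
The harmony at that moment is Db major triad (Db, F, Ab); G4 is not a chord tone.
It is approached by leap up from Db4 and left by step down to F4.
Leap in, step out — an appoggiatura.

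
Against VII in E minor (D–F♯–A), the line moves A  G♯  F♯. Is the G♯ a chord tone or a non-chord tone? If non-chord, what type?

The harmony at that moment is D major triad (D, F♯, A); G♯ is not a chord tone.
It is approached by step down from A and left by step down to F♯.
Step in, step out in the same direction — a passing tone.

Non-chord tone — a passing tone.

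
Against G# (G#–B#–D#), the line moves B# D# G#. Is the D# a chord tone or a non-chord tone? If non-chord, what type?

Chord tone (the fifth of G# major triad).

G# major triad contains G#, B#, D#; D# is the fifth, so it is a chord tone.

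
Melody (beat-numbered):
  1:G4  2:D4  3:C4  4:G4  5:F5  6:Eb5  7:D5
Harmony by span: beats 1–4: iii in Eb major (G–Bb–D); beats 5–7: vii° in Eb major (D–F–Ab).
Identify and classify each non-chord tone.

C4 (beat 3) — escape tone; Eb5 (beat 6) — passing tone.

The harmony at that moment is G minor triad (G, Bb, D); C4 is not a chord tone.
It is approached by step down from D4 and left by leap up to G4.
Step in, leap out — an escape tone.
The harmony at that moment is D diminished triad (D, F, Ab); Eb5 is not a chord tone.
It is approached by step down from F5 and left by step down to D5.
Step in, step out in the same direction — a passing tone.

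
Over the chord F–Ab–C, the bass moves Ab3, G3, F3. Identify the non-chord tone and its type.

The harmony at that moment is F minor triad (F, Ab, C); G3 is not a chord tone.
It is approached by step down from Ab3 and left by step down to F3.
Step in, step out in the same direction — a passing tone.

G3 is a passing tone.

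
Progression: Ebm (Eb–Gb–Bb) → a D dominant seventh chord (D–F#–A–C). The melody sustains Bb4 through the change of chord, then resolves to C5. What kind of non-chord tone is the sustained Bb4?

The harmony at that moment is D dominant seventh chord (D, F#, A, C); Bb4 is not a chord tone.
It is held over (the same pitch as the preceding Bb4) and left by step up to C5.
Held over from the previous chord and resolving up by step — a retardation.

Bb4 is a retardation.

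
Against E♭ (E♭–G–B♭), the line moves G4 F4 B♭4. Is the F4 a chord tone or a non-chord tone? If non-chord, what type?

The harmony at that moment is E♭ major triad (E♭, G, B♭); F4 is not a chord tone.
It is approached by step down from G4 and left by leap up to B♭4.
Step in, leap out — an escape tone.

Non-chord tone — an escape tone.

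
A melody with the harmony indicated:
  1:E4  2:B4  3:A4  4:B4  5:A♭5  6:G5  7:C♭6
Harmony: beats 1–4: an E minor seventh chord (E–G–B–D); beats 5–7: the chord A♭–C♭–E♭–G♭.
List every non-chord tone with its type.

A4 (beat 3) — neighbor tone; G5 (beat 6) — escape tone.

The harmony at that moment is E minor seventh chord (E, G, B, D); A4 is not a chord tone.
It is approached by step down from B4 and left by step up to B4.
Step away and step back to the same note — a neighbor tone (lower neighbor).
The harmony at that moment is A♭ minor seventh chord (A♭, C♭, E♭, G♭); G5 is not a chord tone.
It is approached by step down from A♭5 and left by leap up to C♭6.
Step in, leap out — an escape tone.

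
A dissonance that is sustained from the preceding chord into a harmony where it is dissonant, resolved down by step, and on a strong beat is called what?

Approach: by preparation — the pitch is first a chord tone, then held (tied or repeated) while the harmony changes under it. Departure: down by step. Metric position: strong.
A prepared dissonance that resolves downward by step — a suspension. (The same figure resolving upward would be a retardation.)

Suspension.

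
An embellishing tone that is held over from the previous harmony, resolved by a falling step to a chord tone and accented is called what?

Approach: by preparation — the pitch is first a chord tone, then held (tied or repeated) while the harmony changes under it. Departure: down by step. Metric position: strong.
A prepared dissonance that resolves downward by step — a suspension. (The same figure resolving upward would be a retardation.)

Suspension.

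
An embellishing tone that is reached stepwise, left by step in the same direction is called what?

Approach: by step. Departure: by step, continuing in the same direction.
Stepwise on both sides with no change of direction means the note fills in the space between two different chord tones — a passing tone. (Had it turned back to its starting note it would be a neighbor tone instead.)

Passing tone.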